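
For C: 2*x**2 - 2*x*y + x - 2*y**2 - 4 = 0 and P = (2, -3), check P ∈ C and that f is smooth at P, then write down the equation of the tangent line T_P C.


Tangent line at P: 15*x + 8*y - 6 = 0.

Step 1: f(2, -3) = 0, so P lies on C.
Step 2: partial derivatives
  f_x(x, y) = 4*x - 2*y + 1, f_y(x, y) = -2*x - 4*y.
  f_x(P) = 15, f_y(P) = 8 (gradient nonzero, so P is smooth).
Step 3: tangent line at P: 15·(x − 2) + 8·(y − -3) = 0.
Expanding: 15*x + 8*y - 6 = 0.


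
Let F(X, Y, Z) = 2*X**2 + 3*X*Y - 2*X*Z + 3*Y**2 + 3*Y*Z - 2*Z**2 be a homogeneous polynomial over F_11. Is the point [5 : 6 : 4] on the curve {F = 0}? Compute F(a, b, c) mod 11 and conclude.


F(5,6,4) ≡ 6 (mod 11); P is NOT on the curve.

Evaluate F(5, 6, 4) term-by-term (mod 11).
  2*X**2 ↦ 2·25·1·1 = 50
  3*X*Y ↦ 3·5·6·1 = 90
  -2*X*Z ↦ -2·5·1·4 = -40
  3*Y**2 ↦ 3·1·36·1 = 108
  3*Y*Z ↦ 3·1·6·4 = 72
  -2*Z**2 ↦ -2·1·1·16 = -32
Sum: F(5, 6, 4) = (50) + (90) + (-40) + (108) + (72) + (-32) = 248.
Reducing mod 11: 248 ≡ 6 (mod 11).
Since F(a, b, c) ≡ 6 ≠ 0 (mod 11), P does NOT lie on the curve.


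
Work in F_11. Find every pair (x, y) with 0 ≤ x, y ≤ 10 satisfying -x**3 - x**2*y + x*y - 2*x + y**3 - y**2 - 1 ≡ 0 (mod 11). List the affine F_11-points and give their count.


Affine F_11-points: {(0, 5), (1, 2), (1, 4), (1, 6), (2, 5), (3, 6), (4, 5), (7, 9), (8, 7), (8, 9), (9, 0), (9, 3), (9, 9), (10, 1)}; count = 14.

For each of the 121 pairs (x, y) ∈ F_11², evaluate f(x, y) mod 11. Record the zeros.
  x = 0: [0↦10, 1↦10, 2↦3, 3↦6, 4↦3, 5↦0, 6↦3, 7↦7, 8↦7, 9↦9, 10↦8]  zeros at y ∈ {5}
  x = 1: [0↦7, 1↦7, 2↦0, 3↦3, 4↦0, 5↦8, 6↦0, 7↦4, 8↦4, 9↦6, 10↦5]  zeros at y ∈ {2, 4, 6}
  x = 2: [0↦9, 1↦7, 2↦9, 3↦10, 4↦5, 5↦0, 6↦1, 7↦3, 8↦1, 9↦1, 10↦9]  zeros at y ∈ {5}
  x = 3: [0↦10, 1↦4, 2↦2, 3↦10, 4↦1, 5↦3, 6↦0, 7↦9, 8↦3, 9↦10, 10↦3]  zeros at y ∈ {6}
  x = 4: [0↦4, 1↦3, 2↦6, 3↦8, 4↦4, 5↦0, 6↦2, 7↦5, 8↦4, 9↦5, 10↦3]  zeros at y ∈ {5}
  x = 5: [0↦7, 1↦9, 2↦4, 3↦9, 4↦8, 5↦7, 6↦1, 7↦7, 8↦9, 9↦2, 10↦3]  zeros at y ∈ ∅
  x = 6: [0↦2, 1↦5, 2↦1, 3↦7, 4↦7, 5↦7, 6↦2, 7↦9, 8↦1, 9↦6, 10↦8]  zeros at y ∈ ∅
  x = 7: [0↦5, 1↦7, 2↦2, 3↦7, 4↦6, 5↦5, 6↦10, 7↦5, 8↦7, 9↦0, 10↦1]  zeros at y ∈ {9}
  x = 8: [0↦10, 1↦9, 2↦1, 3↦3, 4↦10, 5↦6, 6↦8, 7↦0, 8↦10, 9↦0, 10↦9]  zeros at y ∈ {7, 9}
  x = 9: [0↦0, 1↦5, 2↦3, 3↦0, 4↦2, 5↦4, 6↦1, 7↦10, 8↦4, 9↦0, 10↦4]  zeros at y ∈ {0, 3, 9}
  x = 10: [0↦2, 1↦0, 2↦2, 3↦3, 4↦9, 5↦4, 6↦5, 7↦7, 8↦5, 9↦5, 10↦2]  zeros at y ∈ {1}
Collecting zeros: affine points = {(0, 5), (1, 2), (1, 4), (1, 6), (2, 5), (3, 6), (4, 5), (7, 9), (8, 7), (8, 9), (9, 0), (9, 3), (9, 9), (10, 1)}.
Total count |C(F_11)_aff| = 14.


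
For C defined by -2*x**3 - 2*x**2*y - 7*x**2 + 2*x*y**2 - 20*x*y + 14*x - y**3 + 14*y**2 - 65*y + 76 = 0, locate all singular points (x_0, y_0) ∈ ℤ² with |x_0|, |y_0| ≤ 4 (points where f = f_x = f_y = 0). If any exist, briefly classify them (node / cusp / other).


Singular points: {(-2, 3)}; classification: node.

Compute partial derivatives:
  f_x = -6*x**2 - 4*x*y - 14*x + 2*y**2 - 20*y + 14.
  f_y = -2*x**2 + 4*x*y - 20*x - 3*y**2 + 28*y - 65.
Scan x_0 ∈ {−4, ..., 4}. For each x_0, f_y(x_0, y) is a polynomial in y; find its integer roots y ∈ {−4, ..., 4}, then test f_x and f at those candidates.
  x = -4: f_y(-4, y) = -3*y**2 + 12*y - 17; no integer root y with |y| ≤ 4.
  x = -3: f_y(-3, y) = -3*y**2 + 16*y - 23; no integer root y with |y| ≤ 4.
  x = -2: f_y(-2, y) = -3*y**2 + 20*y - 33; vanishes at y ∈ {3}. (-2, 3): f_x = 0, f = 0 — SINGULAR.
  x = -1: f_y(-1, y) = -3*y**2 + 24*y - 47; no integer root y with |y| ≤ 4.
  x = 0: f_y(0, y) = -3*y**2 + 28*y - 65; no integer root y with |y| ≤ 4.
  x = 1: f_y(1, y) = -3*y**2 + 32*y - 87; no integer root y with |y| ≤ 4.
  x = 2: f_y(2, y) = -3*y**2 + 36*y - 113; no integer root y with |y| ≤ 4.
  x = 3: f_y(3, y) = -3*y**2 + 40*y - 143; no integer root y with |y| ≤ 4.
  x = 4: f_y(4, y) = -3*y**2 + 44*y - 177; no integer root y with |y| ≤ 4.
Only singular point on the grid: (-2, 3).
Classify: substitute x = -2 + u, y = 3 + v and expand: f = -2*u**3 - 2*u**2*v - u**2 + 2*u*v**2 - v**3 + v**2.
No constant or linear terms (consistent with a singular point). Quadratic part: -u**2 + v**2. Cubic part: -2*u**3 - 2*u**2*v + 2*u*v**2 - v**3.
The quadratic part v**2 - u**2 = (v − u)(v + u) splits into two distinct linear factors, so there are two distinct tangent lines y − 3 = ±(x − -2) — this is a node (ordinary double point).
Classification: node.


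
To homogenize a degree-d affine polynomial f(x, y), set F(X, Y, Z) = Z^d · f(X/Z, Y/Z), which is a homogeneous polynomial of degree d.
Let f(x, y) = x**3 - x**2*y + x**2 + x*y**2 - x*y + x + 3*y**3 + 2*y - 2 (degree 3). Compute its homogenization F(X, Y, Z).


F(X, Y, Z) = X**3 - X**2*Y + X**2*Z + X*Y**2 - X*Y*Z + X*Z**2 + 3*Y**3 + 2*Y*Z**2 - 2*Z**3

deg(f) = 3.
Substitute x = X/Z, y = Y/Z into f, then multiply by Z^3.
  monomial 1·x^3·y^0 ↦ 1·X^3·Y^0·Z^0.
  monomial -1·x^2·y^1 ↦ -1·X^2·Y^1·Z^0.
  monomial 1·x^2·y^0 ↦ 1·X^2·Y^0·Z^1.
  monomial 1·x^1·y^2 ↦ 1·X^1·Y^2·Z^0.
  monomial -1·x^1·y^1 ↦ -1·X^1·Y^1·Z^1.
  monomial 1·x^1·y^0 ↦ 1·X^1·Y^0·Z^2.
  monomial 3·x^0·y^3 ↦ 3·X^0·Y^3·Z^0.
  monomial 2·x^0·y^1 ↦ 2·X^0·Y^1·Z^2.
  monomial -2·x^0·y^0 ↦ -2·X^0·Y^0·Z^3.
Collecting: F(X, Y, Z) = X**3 - X**2*Y + X**2*Z + X*Y**2 - X*Y*Z + X*Z**2 + 3*Y**3 + 2*Y*Z**2 - 2*Z**3.


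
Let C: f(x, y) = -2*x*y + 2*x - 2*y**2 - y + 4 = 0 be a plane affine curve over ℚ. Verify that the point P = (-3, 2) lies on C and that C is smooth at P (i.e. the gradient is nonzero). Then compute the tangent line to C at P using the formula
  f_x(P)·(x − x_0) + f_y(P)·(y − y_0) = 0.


Tangent line at P: -2*x - 3*y = 0.

Step 1: f(-3, 2) = 0, so P lies on C.
Step 2: partial derivatives
  f_x(x, y) = 2 - 2*y, f_y(x, y) = -2*x - 4*y - 1.
  f_x(P) = -2, f_y(P) = -3 (gradient nonzero, so P is smooth).
Step 3: tangent line at P: -2·(x − -3) + -3·(y − 2) = 0.
Expanding: -2*x - 3*y = 0.


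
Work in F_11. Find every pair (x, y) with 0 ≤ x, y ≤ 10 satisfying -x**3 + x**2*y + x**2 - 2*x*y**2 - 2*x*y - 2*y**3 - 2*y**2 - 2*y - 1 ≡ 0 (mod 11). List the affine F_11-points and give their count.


Affine F_11-points: {(0, 6), (0, 9), (1, 10), (4, 1), (6, 2), (6, 5), (6, 8), (7, 8), (9, 0), (10, 1)}; count = 10.

For each of the 121 pairs (x, y) ∈ F_11², evaluate f(x, y) mod 11. Record the zeros.
  x = 0: [0↦10, 1↦4, 2↦4, 3↦9, 4↦7, 5↦8, 6↦0, 7↦4, 8↦8, 9↦0, 10↦1]  zeros at y ∈ {6, 9}
  x = 1: [0↦10, 1↦1, 2↦5, 3↦10, 4↦4, 5↦8, 6↦10, 7↦9, 8↦4, 9↦5, 10↦0]  zeros at y ∈ {10}
  x = 2: [0↦6, 1↦7, 2↦6, 3↦2, 4↦5, 5↦3, 6↦6, 7↦2, 8↦1, 9↦2, 10↦4]  zeros at y ∈ ∅
  x = 3: [0↦3, 1↦5, 2↦1, 3↦1, 4↦4, 5↦9, 6↦4, 7↦10, 8↦4, 9↦7, 10↦7]  zeros at y ∈ ∅
  x = 4: [0↦6, 1↦0, 2↦6, 3↦1, 4↦6, 5↦9, 6↦9, 7↦5, 8↦7, 9↦3, 10↦3]  zeros at y ∈ {1}
  x = 5: [0↦9, 1↦8, 2↦4, 3↦7, 4↦5, 5↦8, 6↦4, 7↦3, 8↦4, 9↦6, 10↦8]  zeros at y ∈ ∅
  x = 6: [0↦6, 1↦1, 2↦0, 3↦2, 4↦6, 5↦0, 6↦5, 7↦9, 8↦0, 9↦10, 10↦5]  zeros at y ∈ {2, 5, 8}
  x = 7: [0↦2, 1↦6, 2↦10, 3↦2, 4↦3, 5↦1, 6↦6, 7↦6, 8↦0, 9↦9, 10↦10]  zeros at y ∈ {8}
  x = 8: [0↦2, 1↦6, 2↦6, 3↦1, 4↦1, 5↦5, 6↦1, 7↦10, 8↦9, 9↦8, 10↦6]  zeros at y ∈ ∅
  x = 9: [0↦0, 1↦6, 2↦4, 3↦4, 4↦5, 5↦6, 6↦6, 7↦4, 8↦10, 9↦1, 10↦9]  zeros at y ∈ {0}
  x = 10: [0↦1, 1↦0, 2↦9, 3↦5, 4↦9, 5↦9, 6↦4, 7↦4, 8↦8, 9↦4, 10↦2]  zeros at y ∈ {1}
Collecting zeros: affine points = {(0, 6), (0, 9), (1, 10), (4, 1), (6, 2), (6, 5), (6, 8), (7, 8), (9, 0), (10, 1)}.
Total count |C(F_11)_aff| = 10.


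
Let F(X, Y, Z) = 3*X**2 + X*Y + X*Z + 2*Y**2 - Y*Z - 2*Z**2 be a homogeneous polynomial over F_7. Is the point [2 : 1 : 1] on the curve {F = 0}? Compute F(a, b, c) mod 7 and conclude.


F(2,1,1) ≡ 1 (mod 7); P is NOT on the curve.

Evaluate F(2, 1, 1) term-by-term (mod 7).
  3*X**2 ↦ 3·4·1·1 = 12
  X*Y ↦ 1·2·1·1 = 2
  X*Z ↦ 1·2·1·1 = 2
  2*Y**2 ↦ 2·1·1·1 = 2
  -Y*Z ↦ -1·1·1·1 = -1
  -2*Z**2 ↦ -2·1·1·1 = -2
Sum: F(2, 1, 1) = (12) + (2) + (2) + (2) + (-1) + (-2) = 15.
Reducing mod 7: 15 ≡ 1 (mod 7).
Since F(a, b, c) ≡ 1 ≠ 0 (mod 7), P does NOT lie on the curve.


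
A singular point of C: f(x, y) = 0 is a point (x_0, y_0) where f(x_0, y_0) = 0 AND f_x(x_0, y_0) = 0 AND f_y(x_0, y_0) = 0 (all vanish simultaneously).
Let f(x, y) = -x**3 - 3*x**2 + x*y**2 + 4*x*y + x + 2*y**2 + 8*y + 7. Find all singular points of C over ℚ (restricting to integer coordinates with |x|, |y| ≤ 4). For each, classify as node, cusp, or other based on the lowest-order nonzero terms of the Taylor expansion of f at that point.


Singular points: {(-1, -2)}; classification: cusp.

Compute partial derivatives:
  f_x = -3*x**2 - 6*x + y**2 + 4*y + 1.
  f_y = 2*x*y + 4*x + 4*y + 8.
Scan x_0 ∈ {−4, ..., 4}. For each x_0, f_y(x_0, y) is a polynomial in y; find its integer roots y ∈ {−4, ..., 4}, then test f_x and f at those candidates.
  x = -4: f_y(-4, y) = -4*y - 8; vanishes at y ∈ {-2}. (-4, -2): f_x = -27 ≠ 0.
  x = -3: f_y(-3, y) = -2*y - 4; vanishes at y ∈ {-2}. (-3, -2): f_x = -12 ≠ 0.
  x = -2: f_y(-2, y) = 0; vanishes at y ∈ {-4, -3, -2, -1, 0, 1, 2, 3, 4}. (-2, -4): f_x = 1 ≠ 0; (-2, -3): f_x = -2 ≠ 0; (-2, -2): f_x = -3 ≠ 0; (-2, -1): f_x = -2 ≠ 0; (-2, 0): f_x = 1 ≠ 0; (-2, 1): f_x = 6 ≠ 0; (-2, 2): f_x = 13 ≠ 0; (-2, 3): f_x = 22 ≠ 0; (-2, 4): f_x = 33 ≠ 0.
  x = -1: f_y(-1, y) = 2*y + 4; vanishes at y ∈ {-2}. (-1, -2): f_x = 0, f = 0 — SINGULAR.
  x = 0: f_y(0, y) = 4*y + 8; vanishes at y ∈ {-2}. (0, -2): f_x = -3 ≠ 0.
  x = 1: f_y(1, y) = 6*y + 12; vanishes at y ∈ {-2}. (1, -2): f_x = -12 ≠ 0.
  x = 2: f_y(2, y) = 8*y + 16; vanishes at y ∈ {-2}. (2, -2): f_x = -27 ≠ 0.
  x = 3: f_y(3, y) = 10*y + 20; vanishes at y ∈ {-2}. (3, -2): f_x = -48 ≠ 0.
  x = 4: f_y(4, y) = 12*y + 24; vanishes at y ∈ {-2}. (4, -2): f_x = -75 ≠ 0.
Only singular point on the grid: (-1, -2).
Classify: substitute x = -1 + u, y = -2 + v and expand: f = -u**3 + u*v**2 + v**2.
No constant or linear terms (consistent with a singular point). Quadratic part: v**2. Cubic part: -u**3 + u*v**2.
The quadratic part v**2 is a perfect square, so there is a single (double) tangent line v = 0, i.e. y = -2. Restricting the cubic part to that line (v = 0) leaves -u**3 ≠ 0, so f is not divisible by v and the branch is v² ≈ u**3 to lowest order — this is a cusp.
Classification: cusp.


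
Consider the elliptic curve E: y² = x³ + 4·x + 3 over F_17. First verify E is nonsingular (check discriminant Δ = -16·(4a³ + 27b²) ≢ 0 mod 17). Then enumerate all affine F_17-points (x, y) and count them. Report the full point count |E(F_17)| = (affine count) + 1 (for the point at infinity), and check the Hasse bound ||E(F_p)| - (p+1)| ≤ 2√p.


Affine points = {(1, 5), (1, 12), (2, 6), (2, 11), (3, 5), (3, 12), (4, 7), (4, 10), (7, 0), (11, 1), (11, 16), (13, 5), (13, 12), (14, 7), (14, 10), (15, 2), (15, 15), (16, 7), (16, 10)}; affine count = 19; |E(F_17)| = 20.

Discriminant check: Δ ∝ 4a³ + 27b² = 4·4³ + 27·3² = 4·64 + 27·9 ≡ 6 (mod 17). Nonzero ⇒ E is nonsingular.
For each x ∈ F_17, compute rhs = x³ + 4·x + 3 mod 17, then count y ∈ F_17 with y² ≡ rhs.
  x = 0: rhs = 3, matching y values: none (0 points).
  x = 1: rhs = 8, matching y values: 5, 12 (2 points).
  x = 2: rhs = 2, matching y values: 6, 11 (2 points).
  x = 3: rhs = 8, matching y values: 5, 12 (2 points).
  x = 4: rhs = 15, matching y values: 7, 10 (2 points).
  x = 5: rhs = 12, matching y values: none (0 points).
  x = 6: rhs = 5, matching y values: none (0 points).
  x = 7: rhs = 0, matching y values: 0 (1 points).
  x = 8: rhs = 3, matching y values: none (0 points).
  x = 9: rhs = 3, matching y values: none (0 points).
  x = 10: rhs = 6, matching y values: none (0 points).
  x = 11: rhs = 1, matching y values: 1, 16 (2 points).
  x = 12: rhs = 11, matching y values: none (0 points).
  x = 13: rhs = 8, matching y values: 5, 12 (2 points).
  x = 14: rhs = 15, matching y values: 7, 10 (2 points).
  x = 15: rhs = 4, matching y values: 2, 15 (2 points).
  x = 16: rhs = 15, matching y values: 7, 10 (2 points).
Total affine count: 19.
Full point count |E(F_17)| = 19 + 1 = 20.
Hasse bound: |20 − (17+1)| = |2| = 2 ≤ 2√17 ≈ 8.2462 ✓.


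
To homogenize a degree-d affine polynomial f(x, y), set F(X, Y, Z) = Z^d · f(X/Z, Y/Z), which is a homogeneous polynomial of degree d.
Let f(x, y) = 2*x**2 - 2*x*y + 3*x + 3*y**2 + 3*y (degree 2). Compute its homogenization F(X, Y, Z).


F(X, Y, Z) = 2*X**2 - 2*X*Y + 3*X*Z + 3*Y**2 + 3*Y*Z

deg(f) = 2.
Substitute x = X/Z, y = Y/Z into f, then multiply by Z^2.
  monomial 2·x^2·y^0 ↦ 2·X^2·Y^0·Z^0.
  monomial -2·x^1·y^1 ↦ -2·X^1·Y^1·Z^0.
  monomial 3·x^1·y^0 ↦ 3·X^1·Y^0·Z^1.
  monomial 3·x^0·y^2 ↦ 3·X^0·Y^2·Z^0.
  monomial 3·x^0·y^1 ↦ 3·X^0·Y^1·Z^1.
Collecting: F(X, Y, Z) = 2*X**2 - 2*X*Y + 3*X*Z + 3*Y**2 + 3*Y*Z.


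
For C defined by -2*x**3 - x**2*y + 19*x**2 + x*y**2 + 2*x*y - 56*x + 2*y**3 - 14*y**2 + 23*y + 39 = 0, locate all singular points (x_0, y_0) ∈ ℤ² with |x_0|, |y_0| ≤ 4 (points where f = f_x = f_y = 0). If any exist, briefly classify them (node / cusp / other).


Singular points: {(3, 2)}; classification: node.

Compute partial derivatives:
  f_x = -6*x**2 - 2*x*y + 38*x + y**2 + 2*y - 56.
  f_y = -x**2 + 2*x*y + 2*x + 6*y**2 - 28*y + 23.
Scan x_0 ∈ {−4, ..., 4}. For each x_0, f_y(x_0, y) is a polynomial in y; find its integer roots y ∈ {−4, ..., 4}, then test f_x and f at those candidates.
  x = -4: f_y(-4, y) = 6*y**2 - 36*y - 1; no integer root y with |y| ≤ 4.
  x = -3: f_y(-3, y) = 6*y**2 - 34*y + 8; no integer root y with |y| ≤ 4.
  x = -2: f_y(-2, y) = 6*y**2 - 32*y + 15; no integer root y with |y| ≤ 4.
  x = -1: f_y(-1, y) = 6*y**2 - 30*y + 20; no integer root y with |y| ≤ 4.
  x = 0: f_y(0, y) = 6*y**2 - 28*y + 23; no integer root y with |y| ≤ 4.
  x = 1: f_y(1, y) = 6*y**2 - 26*y + 24; vanishes at y ∈ {3}. (1, 3): f_x = -15 ≠ 0.
  x = 2: f_y(2, y) = 6*y**2 - 24*y + 23; no integer root y with |y| ≤ 4.
  x = 3: f_y(3, y) = 6*y**2 - 22*y + 20; vanishes at y ∈ {2}. (3, 2): f_x = 0, f = 0 — SINGULAR.
  x = 4: f_y(4, y) = 6*y**2 - 20*y + 15; no integer root y with |y| ≤ 4.
Only singular point on the grid: (3, 2).
Classify: substitute x = 3 + u, y = 2 + v and expand: f = -2*u**3 - u**2*v - u**2 + u*v**2 + 2*v**3 + v**2.
No constant or linear terms (consistent with a singular point). Quadratic part: -u**2 + v**2. Cubic part: -2*u**3 - u**2*v + u*v**2 + 2*v**3.
The quadratic part v**2 - u**2 = (v − u)(v + u) splits into two distinct linear factors, so there are two distinct tangent lines y − 2 = ±(x − 3) — this is a node (ordinary double point).
Classification: node.


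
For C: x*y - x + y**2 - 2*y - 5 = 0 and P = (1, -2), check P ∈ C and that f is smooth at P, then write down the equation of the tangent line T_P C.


Tangent line at P: -3*x - 5*y - 7 = 0.

Step 1: f(1, -2) = 0, so P lies on C.
Step 2: partial derivatives
  f_x(x, y) = y - 1, f_y(x, y) = x + 2*y - 2.
  f_x(P) = -3, f_y(P) = -5 (gradient nonzero, so P is smooth).
Step 3: tangent line at P: -3·(x − 1) + -5·(y − -2) = 0.
Expanding: -3*x - 5*y - 7 = 0.


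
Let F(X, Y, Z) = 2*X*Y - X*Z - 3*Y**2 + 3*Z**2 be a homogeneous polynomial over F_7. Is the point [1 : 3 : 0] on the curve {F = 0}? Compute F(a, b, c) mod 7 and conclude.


F(1,3,0) ≡ 0 (mod 7); P is on the curve.

Evaluate F(1, 3, 0) term-by-term (mod 7).
  2*X*Y ↦ 2·1·3·1 = 6
  -X*Z ↦ -1·1·1·0 = 0
  -3*Y**2 ↦ -3·1·9·1 = -27
  3*Z**2 ↦ 3·1·1·0 = 0
Sum: F(1, 3, 0) = (6) + (0) + (-27) + (0) = -21.
Reducing mod 7: -21 ≡ 0 (mod 7).
Since F(a, b, c) ≡ 0 (mod 7), P lies on the curve.


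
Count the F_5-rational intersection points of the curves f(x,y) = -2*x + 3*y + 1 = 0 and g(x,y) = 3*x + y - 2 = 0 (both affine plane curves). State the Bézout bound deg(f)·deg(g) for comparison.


Common zeros: {(2, 1)}; count = 1; Bézout bound = 1.

deg(f) = 1, deg(g) = 1, so Bézout bound = 1.
Scan x ∈ F_5. For each x, list the y ∈ F_5 with f(x, y) ≡ 0 and those with g(x, y) ≡ 0 (mod 5); the common zeros in that column are the intersection.
  x = 0: f ≡ 0 at y ∈ {3}; g ≡ 0 at y ∈ {2}; common: ∅.
  x = 1: f ≡ 0 at y ∈ {2}; g ≡ 0 at y ∈ {4}; common: ∅.
  x = 2: f ≡ 0 at y ∈ {1}; g ≡ 0 at y ∈ {1}; common: {1}.
  x = 3: f ≡ 0 at y ∈ {0}; g ≡ 0 at y ∈ {3}; common: ∅.
  x = 4: f ≡ 0 at y ∈ {4}; g ≡ 0 at y ∈ {0}; common: ∅.
Collecting: common zeros = {(2, 1)}, so the count is 1.
Comparison with the Bézout bound: 1 ≤ 1 = deg(f)·deg(g), as expected for curves with no common component (the bound is attained).


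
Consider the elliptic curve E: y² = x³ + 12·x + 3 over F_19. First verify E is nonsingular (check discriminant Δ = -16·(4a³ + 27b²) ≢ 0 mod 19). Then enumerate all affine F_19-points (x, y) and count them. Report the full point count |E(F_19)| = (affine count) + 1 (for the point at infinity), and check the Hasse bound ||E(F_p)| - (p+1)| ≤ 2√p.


Affine points = {(1, 4), (1, 15), (2, 4), (2, 15), (3, 3), (3, 16), (4, 1), (4, 18), (5, 6), (5, 13), (6, 5), (6, 14), (9, 2), (9, 17), (13, 0), (15, 9), (15, 10), (16, 4), (16, 15), (17, 3), (17, 16), (18, 3), (18, 16)}; affine count = 23; |E(F_19)| = 24.

Discriminant check: Δ ∝ 4a³ + 27b² = 4·12³ + 27·3² = 4·1728 + 27·9 ≡ 11 (mod 19). Nonzero ⇒ E is nonsingular.
For each x ∈ F_19, compute rhs = x³ + 12·x + 3 mod 19, then count y ∈ F_19 with y² ≡ rhs.
  x = 0: rhs = 3, matching y values: none (0 points).
  x = 1: rhs = 16, matching y values: 4, 15 (2 points).
  x = 2: rhs = 16, matching y values: 4, 15 (2 points).
  x = 3: rhs = 9, matching y values: 3, 16 (2 points).
  x = 4: rhs = 1, matching y values: 1, 18 (2 points).
  x = 5: rhs = 17, matching y values: 6, 13 (2 points).
  x = 6: rhs = 6, matching y values: 5, 14 (2 points).
  x = 7: rhs = 12, matching y values: none (0 points).
  x = 8: rhs = 3, matching y values: none (0 points).
  x = 9: rhs = 4, matching y values: 2, 17 (2 points).
  x = 10: rhs = 2, matching y values: none (0 points).
  x = 11: rhs = 3, matching y values: none (0 points).
  x = 12: rhs = 13, matching y values: none (0 points).
  x = 13: rhs = 0, matching y values: 0 (1 points).
  x = 14: rhs = 8, matching y values: none (0 points).
  x = 15: rhs = 5, matching y values: 9, 10 (2 points).
  x = 16: rhs = 16, matching y values: 4, 15 (2 points).
  x = 17: rhs = 9, matching y values: 3, 16 (2 points).
  x = 18: rhs = 9, matching y values: 3, 16 (2 points).
Total affine count: 23.
Full point count |E(F_19)| = 23 + 1 = 24.
Hasse bound: |24 − (19+1)| = |4| = 4 ≤ 2√19 ≈ 8.7178 ✓.


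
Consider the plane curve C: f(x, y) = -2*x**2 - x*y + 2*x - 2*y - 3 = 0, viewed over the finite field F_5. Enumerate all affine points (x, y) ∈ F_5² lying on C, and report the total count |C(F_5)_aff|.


Affine F_5-points: {(0, 1), (1, 4), (2, 2), (3, 0), (3, 1), (3, 2), (3, 3), (3, 4), (4, 3)}; count = 9.

For each of the 25 pairs (x, y) ∈ F_5², evaluate f(x, y) mod 5. Record the zeros.
  x = 0: [0↦2, 1↦0, 2↦3, 3↦1, 4↦4]  zeros at y ∈ {1}
  x = 1: [0↦2, 1↦4, 2↦1, 3↦3, 4↦0]  zeros at y ∈ {4}
  x = 2: [0↦3, 1↦4, 2↦0, 3↦1, 4↦2]  zeros at y ∈ {2}
  x = 3: [0↦0, 1↦0, 2↦0, 3↦0, 4↦0]  zeros at y ∈ {0, 1, 2, 3, 4}
  x = 4: [0↦3, 1↦2, 2↦1, 3↦0, 4↦4]  zeros at y ∈ {3}
Collecting zeros: affine points = {(0, 1), (1, 4), (2, 2), (3, 0), (3, 1), (3, 2), (3, 3), (3, 4), (4, 3)}.
Total count |C(F_5)_aff| = 9.


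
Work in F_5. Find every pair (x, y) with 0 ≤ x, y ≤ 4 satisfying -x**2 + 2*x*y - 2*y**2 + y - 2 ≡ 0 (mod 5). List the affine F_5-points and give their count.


Affine F_5-points: {(0, 4), (1, 2), (3, 2), (3, 4)}; count = 4.

For each of the 25 pairs (x, y) ∈ F_5², evaluate f(x, y) mod 5. Record the zeros.
  x = 0: [0↦3, 1↦2, 2↦2, 3↦3, 4↦0]  zeros at y ∈ {4}
  x = 1: [0↦2, 1↦3, 2↦0, 3↦3, 4↦2]  zeros at y ∈ {2}
  x = 2: [0↦4, 1↦2, 2↦1, 3↦1, 4↦2]  zeros at y ∈ ∅
  x = 3: [0↦4, 1↦4, 2↦0, 3↦2, 4↦0]  zeros at y ∈ {2, 4}
  x = 4: [0↦2, 1↦4, 2↦2, 3↦1, 4↦1]  zeros at y ∈ ∅
Collecting zeros: affine points = {(0, 4), (1, 2), (3, 2), (3, 4)}.
Total count |C(F_5)_aff| = 4.


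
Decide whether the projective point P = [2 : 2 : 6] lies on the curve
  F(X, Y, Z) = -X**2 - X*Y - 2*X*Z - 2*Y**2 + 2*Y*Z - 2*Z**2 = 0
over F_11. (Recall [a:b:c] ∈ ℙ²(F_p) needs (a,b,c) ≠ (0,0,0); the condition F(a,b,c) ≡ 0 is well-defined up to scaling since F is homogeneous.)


F(2,2,6) ≡ 0 (mod 11); P is on the curve.

Evaluate F(2, 2, 6) term-by-term (mod 11).
  -X**2 ↦ -1·4·1·1 = -4
  -X*Y ↦ -1·2·2·1 = -4
  -2*X*Z ↦ -2·2·1·6 = -24
  -2*Y**2 ↦ -2·1·4·1 = -8
  2*Y*Z ↦ 2·1·2·6 = 24
  -2*Z**2 ↦ -2·1·1·36 = -72
Sum: F(2, 2, 6) = (-4) + (-4) + (-24) + (-8) + (24) + (-72) = -88.
Reducing mod 11: -88 ≡ 0 (mod 11).
Since F(a, b, c) ≡ 0 (mod 11), P lies on the curve.


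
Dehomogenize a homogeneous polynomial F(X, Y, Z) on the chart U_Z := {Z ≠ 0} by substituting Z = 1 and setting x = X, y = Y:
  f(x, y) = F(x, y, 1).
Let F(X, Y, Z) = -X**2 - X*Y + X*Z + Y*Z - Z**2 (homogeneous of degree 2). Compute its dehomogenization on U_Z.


f(x, y) = -x**2 - x*y + x + y - 1

On U_Z we set Z = 1. Each monomial c·X^i·Y^j·Z^k in F becomes c·x^i·y^j·1^k = c·x^i·y^j.
Substituting Z = 1: F(X, Y, 1) = -x**2 - x*y + x + y - 1.
Note: deg(f) ≤ deg(F) = 2; strict inequality happens when F is divisible by Z (lost terms).


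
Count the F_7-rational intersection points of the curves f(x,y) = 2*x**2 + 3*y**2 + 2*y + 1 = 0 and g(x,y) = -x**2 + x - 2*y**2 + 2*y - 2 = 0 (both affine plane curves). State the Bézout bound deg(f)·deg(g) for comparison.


Common zeros: ∅; count = 0; Bézout bound = 4.

deg(f) = 2, deg(g) = 2, so Bézout bound = 4.
Scan x ∈ F_7. For each x, list the y ∈ F_7 with f(x, y) ≡ 0 and those with g(x, y) ≡ 0 (mod 7); the common zeros in that column are the intersection.
  x = 0: f ≡ 0 at y ∈ ∅; g ≡ 0 at y ∈ {3, 5}; common: ∅.
  x = 1: f ≡ 0 at y ∈ ∅; g ≡ 0 at y ∈ {3, 5}; common: ∅.
  x = 2: f ≡ 0 at y ∈ {1, 3}; g ≡ 0 at y ∈ {4}; common: ∅.
  x = 3: f ≡ 0 at y ∈ {2}; g ≡ 0 at y ∈ ∅; common: ∅.
  x = 4: f ≡ 0 at y ∈ {2}; g ≡ 0 at y ∈ {0, 1}; common: ∅.
  x = 5: f ≡ 0 at y ∈ {1, 3}; g ≡ 0 at y ∈ ∅; common: ∅.
  x = 6: f ≡ 0 at y ∈ ∅; g ≡ 0 at y ∈ {4}; common: ∅.
Collecting: common zeros = ∅, so the count is 0.
Comparison with the Bézout bound: 0 ≤ 4 = deg(f)·deg(g), as expected for curves with no common component (the affine F_7-count falls short of the bound because intersections may lie at infinity, over extension fields, or carry multiplicity).


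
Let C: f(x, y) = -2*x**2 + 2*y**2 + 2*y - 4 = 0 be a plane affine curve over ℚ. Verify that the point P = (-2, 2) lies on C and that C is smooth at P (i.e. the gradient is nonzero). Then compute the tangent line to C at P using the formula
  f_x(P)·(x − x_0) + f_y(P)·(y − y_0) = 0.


Tangent line at P: 8*x + 10*y - 4 = 0.

Step 1: f(-2, 2) = 0, so P lies on C.
Step 2: partial derivatives
  f_x(x, y) = -4*x, f_y(x, y) = 4*y + 2.
  f_x(P) = 8, f_y(P) = 10 (gradient nonzero, so P is smooth).
Step 3: tangent line at P: 8·(x − -2) + 10·(y − 2) = 0.
Expanding: 8*x + 10*y - 4 = 0.


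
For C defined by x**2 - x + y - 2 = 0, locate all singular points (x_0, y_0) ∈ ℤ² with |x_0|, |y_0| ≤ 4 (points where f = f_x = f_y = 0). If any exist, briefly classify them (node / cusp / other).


No singular points in the scanned grid; C is smooth there.

Compute partial derivatives:
  f_x = 2*x - 1.
  f_y = 1.
f_y = 1 is a nonzero constant, so f_y never vanishes: no point (x, y) can satisfy f = f_x = f_y = 0. In particular no (x, y) ∈ {−4, ..., 4}² is singular; the curve is smooth.


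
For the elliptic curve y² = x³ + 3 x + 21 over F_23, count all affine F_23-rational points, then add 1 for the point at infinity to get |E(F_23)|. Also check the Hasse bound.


Affine points = {(1, 5), (1, 18), (2, 9), (2, 14), (5, 0), (6, 5), (6, 18), (9, 8), (9, 15), (10, 4), (10, 19), (13, 7), (13, 16), (14, 1), (14, 22), (16, 5), (16, 18), (20, 10), (20, 13)}; affine count = 19; |E(F_23)| = 20.

Discriminant check: Δ ∝ 4a³ + 27b² = 4·3³ + 27·21² = 4·27 + 27·441 ≡ 9 (mod 23). Nonzero ⇒ E is nonsingular.
For each x ∈ F_23, compute rhs = x³ + 3·x + 21 mod 23, then count y ∈ F_23 with y² ≡ rhs.
  x = 0: rhs = 21, matching y values: none (0 points).
  x = 1: rhs = 2, matching y values: 5, 18 (2 points).
  x = 2: rhs = 12, matching y values: 9, 14 (2 points).
  x = 3: rhs = 11, matching y values: none (0 points).
  x = 4: rhs = 5, matching y values: none (0 points).
  x = 5: rhs = 0, matching y values: 0 (1 points).
  x = 6: rhs = 2, matching y values: 5, 18 (2 points).
  x = 7: rhs = 17, matching y values: none (0 points).
  x = 8: rhs = 5, matching y values: none (0 points).
  x = 9: rhs = 18, matching y values: 8, 15 (2 points).
  x = 10: rhs = 16, matching y values: 4, 19 (2 points).
  x = 11: rhs = 5, matching y values: none (0 points).
  x = 12: rhs = 14, matching y values: none (0 points).
  x = 13: rhs = 3, matching y values: 7, 16 (2 points).
  x = 14: rhs = 1, matching y values: 1, 22 (2 points).
  x = 15: rhs = 14, matching y values: none (0 points).
  x = 16: rhs = 2, matching y values: 5, 18 (2 points).
  x = 17: rhs = 17, matching y values: none (0 points).
  x = 18: rhs = 19, matching y values: none (0 points).
  x = 19: rhs = 14, matching y values: none (0 points).
  x = 20: rhs = 8, matching y values: 10, 13 (2 points).
  x = 21: rhs = 7, matching y values: none (0 points).
  x = 22: rhs = 17, matching y values: none (0 points).
Total affine count: 19.
Full point count |E(F_23)| = 19 + 1 = 20.
Hasse bound: |20 − (23+1)| = |-4| = 4 ≤ 2√23 ≈ 9.5917 ✓.


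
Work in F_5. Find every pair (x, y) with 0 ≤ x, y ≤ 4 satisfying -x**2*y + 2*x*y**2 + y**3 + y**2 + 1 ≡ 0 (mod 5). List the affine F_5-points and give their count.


Affine F_5-points: {(3, 1), (4, 1), (4, 4)}; count = 3.

For each of the 25 pairs (x, y) ∈ F_5², evaluate f(x, y) mod 5. Record the zeros.
  x = 0: [0↦1, 1↦3, 2↦3, 3↦2, 4↦1]  zeros at y ∈ ∅
  x = 1: [0↦1, 1↦4, 2↦4, 3↦2, 4↦4]  zeros at y ∈ ∅
  x = 2: [0↦1, 1↦3, 2↦1, 3↦1, 4↦4]  zeros at y ∈ ∅
  x = 3: [0↦1, 1↦0, 2↦4, 3↦4, 4↦1]  zeros at y ∈ {1}
  x = 4: [0↦1, 1↦0, 2↦3, 3↦1, 4↦0]  zeros at y ∈ {1, 4}
Collecting zeros: affine points = {(3, 1), (4, 1), (4, 4)}.
Total count |C(F_5)_aff| = 3.


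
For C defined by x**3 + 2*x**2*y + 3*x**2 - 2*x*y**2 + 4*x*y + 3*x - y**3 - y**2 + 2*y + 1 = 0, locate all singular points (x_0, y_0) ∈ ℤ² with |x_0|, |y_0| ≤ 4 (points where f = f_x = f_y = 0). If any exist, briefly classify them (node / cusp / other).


Singular points: {(-1, 0)}; classification: cusp.

Compute partial derivatives:
  f_x = 3*x**2 + 4*x*y + 6*x - 2*y**2 + 4*y + 3.
  f_y = 2*x**2 - 4*x*y + 4*x - 3*y**2 - 2*y + 2.
Scan x_0 ∈ {−4, ..., 4}. For each x_0, f_y(x_0, y) is a polynomial in y; find its integer roots y ∈ {−4, ..., 4}, then test f_x and f at those candidates.
  x = -4: f_y(-4, y) = -3*y**2 + 14*y + 18; no integer root y with |y| ≤ 4.
  x = -3: f_y(-3, y) = -3*y**2 + 10*y + 8; vanishes at y ∈ {4}. (-3, 4): f_x = -52 ≠ 0.
  x = -2: f_y(-2, y) = -3*y**2 + 6*y + 2; no integer root y with |y| ≤ 4.
  x = -1: f_y(-1, y) = -3*y**2 + 2*y; vanishes at y ∈ {0}. (-1, 0): f_x = 0, f = 0 — SINGULAR.
  x = 0: f_y(0, y) = -3*y**2 - 2*y + 2; no integer root y with |y| ≤ 4.
  x = 1: f_y(1, y) = -3*y**2 - 6*y + 8; no integer root y with |y| ≤ 4.
  x = 2: f_y(2, y) = -3*y**2 - 10*y + 18; no integer root y with |y| ≤ 4.
  x = 3: f_y(3, y) = -3*y**2 - 14*y + 32; no integer root y with |y| ≤ 4.
  x = 4: f_y(4, y) = -3*y**2 - 18*y + 50; no integer root y with |y| ≤ 4.
Only singular point on the grid: (-1, 0).
Classify: substitute x = -1 + u, y = 0 + v and expand: f = u**3 + 2*u**2*v - 2*u*v**2 - v**3 + v**2.
No constant or linear terms (consistent with a singular point). Quadratic part: v**2. Cubic part: u**3 + 2*u**2*v - 2*u*v**2 - v**3.
The quadratic part v**2 is a perfect square, so there is a single (double) tangent line v = 0, i.e. y = 0. Restricting the cubic part to that line (v = 0) leaves u**3 ≠ 0, so f is not divisible by v and the branch is v² ≈ -u**3 to lowest order — this is a cusp.
Classification: cusp.


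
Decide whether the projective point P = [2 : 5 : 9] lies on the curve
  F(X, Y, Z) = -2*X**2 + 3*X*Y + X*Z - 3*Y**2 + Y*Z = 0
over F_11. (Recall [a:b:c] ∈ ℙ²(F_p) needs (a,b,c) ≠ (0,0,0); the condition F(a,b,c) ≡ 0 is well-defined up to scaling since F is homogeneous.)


F(2,5,9) ≡ 10 (mod 11); P is NOT on the curve.

Evaluate F(2, 5, 9) term-by-term (mod 11).
  -2*X**2 ↦ -2·4·1·1 = -8
  3*X*Y ↦ 3·2·5·1 = 30
  X*Z ↦ 1·2·1·9 = 18
  -3*Y**2 ↦ -3·1·25·1 = -75
  Y*Z ↦ 1·1·5·9 = 45
Sum: F(2, 5, 9) = (-8) + (30) + (18) + (-75) + (45) = 10.
Reducing mod 11: 10 ≡ 10 (mod 11).
Since F(a, b, c) ≡ 10 ≠ 0 (mod 11), P does NOT lie on the curve.


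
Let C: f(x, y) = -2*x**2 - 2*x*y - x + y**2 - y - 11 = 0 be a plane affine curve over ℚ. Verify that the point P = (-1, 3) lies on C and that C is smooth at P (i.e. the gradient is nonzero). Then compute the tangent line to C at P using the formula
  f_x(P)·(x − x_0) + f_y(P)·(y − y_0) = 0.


Tangent line at P: -3*x + 7*y - 24 = 0.

Step 1: f(-1, 3) = 0, so P lies on C.
Step 2: partial derivatives
  f_x(x, y) = -4*x - 2*y - 1, f_y(x, y) = -2*x + 2*y - 1.
  f_x(P) = -3, f_y(P) = 7 (gradient nonzero, so P is smooth).
Step 3: tangent line at P: -3·(x − -1) + 7·(y − 3) = 0.
Expanding: -3*x + 7*y - 24 = 0.


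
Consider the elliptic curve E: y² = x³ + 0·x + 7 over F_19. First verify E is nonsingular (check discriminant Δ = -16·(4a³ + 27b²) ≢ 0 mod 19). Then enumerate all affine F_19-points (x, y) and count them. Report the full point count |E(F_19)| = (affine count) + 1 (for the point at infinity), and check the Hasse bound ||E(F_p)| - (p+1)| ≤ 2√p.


Affine points = {(0, 8), (0, 11), (8, 5), (8, 14), (10, 0), (12, 5), (12, 14), (13, 0), (15, 0), (18, 5), (18, 14)}; affine count = 11; |E(F_19)| = 12.

Discriminant check: Δ ∝ 4a³ + 27b² = 4·0³ + 27·7² = 4·0 + 27·49 ≡ 12 (mod 19). Nonzero ⇒ E is nonsingular.
For each x ∈ F_19, compute rhs = x³ + 0·x + 7 mod 19, then count y ∈ F_19 with y² ≡ rhs.
  x = 0: rhs = 7, matching y values: 8, 11 (2 points).
  x = 1: rhs = 8, matching y values: none (0 points).
  x = 2: rhs = 15, matching y values: none (0 points).
  x = 3: rhs = 15, matching y values: none (0 points).
  x = 4: rhs = 14, matching y values: none (0 points).
  x = 5: rhs = 18, matching y values: none (0 points).
  x = 6: rhs = 14, matching y values: none (0 points).
  x = 7: rhs = 8, matching y values: none (0 points).
  x = 8: rhs = 6, matching y values: 5, 14 (2 points).
  x = 9: rhs = 14, matching y values: none (0 points).
  x = 10: rhs = 0, matching y values: 0 (1 points).
  x = 11: rhs = 8, matching y values: none (0 points).
  x = 12: rhs = 6, matching y values: 5, 14 (2 points).
  x = 13: rhs = 0, matching y values: 0 (1 points).
  x = 14: rhs = 15, matching y values: none (0 points).
  x = 15: rhs = 0, matching y values: 0 (1 points).
  x = 16: rhs = 18, matching y values: none (0 points).
  x = 17: rhs = 18, matching y values: none (0 points).
  x = 18: rhs = 6, matching y values: 5, 14 (2 points).
Total affine count: 11.
Full point count |E(F_19)| = 11 + 1 = 12.
Hasse bound: |12 − (19+1)| = |-8| = 8 ≤ 2√19 ≈ 8.7178 ✓.


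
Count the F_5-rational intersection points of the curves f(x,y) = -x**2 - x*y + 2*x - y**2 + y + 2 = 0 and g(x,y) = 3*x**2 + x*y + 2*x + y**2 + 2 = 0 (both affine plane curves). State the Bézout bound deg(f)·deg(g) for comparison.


Common zeros: ∅; count = 0; Bézout bound = 4.

deg(f) = 2, deg(g) = 2, so Bézout bound = 4.
Scan x ∈ F_5. For each x, list the y ∈ F_5 with f(x, y) ≡ 0 and those with g(x, y) ≡ 0 (mod 5); the common zeros in that column are the intersection.
  x = 0: f ≡ 0 at y ∈ {2, 4}; g ≡ 0 at y ∈ ∅; common: ∅.
  x = 1: f ≡ 0 at y ∈ ∅; g ≡ 0 at y ∈ ∅; common: ∅.
  x = 2: f ≡ 0 at y ∈ {1, 3}; g ≡ 0 at y ∈ ∅; common: ∅.
  x = 3: f ≡ 0 at y ∈ {4}; g ≡ 0 at y ∈ {0, 2}; common: ∅.
  x = 4: f ≡ 0 at y ∈ {1}; g ≡ 0 at y ∈ {2, 4}; common: ∅.
Collecting: common zeros = ∅, so the count is 0.
Comparison with the Bézout bound: 0 ≤ 4 = deg(f)·deg(g), as expected for curves with no common component (the affine F_5-count falls short of the bound because intersections may lie at infinity, over extension fields, or carry multiplicity).


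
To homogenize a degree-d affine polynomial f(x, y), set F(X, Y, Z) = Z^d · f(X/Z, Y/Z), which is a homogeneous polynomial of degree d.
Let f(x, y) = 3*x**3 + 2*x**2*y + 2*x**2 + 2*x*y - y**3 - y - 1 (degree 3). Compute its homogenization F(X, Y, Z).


F(X, Y, Z) = 3*X**3 + 2*X**2*Y + 2*X**2*Z + 2*X*Y*Z - Y**3 - Y*Z**2 - Z**3

deg(f) = 3.
Substitute x = X/Z, y = Y/Z into f, then multiply by Z^3.
  monomial 3·x^3·y^0 ↦ 3·X^3·Y^0·Z^0.
  monomial 2·x^2·y^1 ↦ 2·X^2·Y^1·Z^0.
  monomial 2·x^2·y^0 ↦ 2·X^2·Y^0·Z^1.
  monomial 2·x^1·y^1 ↦ 2·X^1·Y^1·Z^1.
  monomial -1·x^0·y^3 ↦ -1·X^0·Y^3·Z^0.
  monomial -1·x^0·y^1 ↦ -1·X^0·Y^1·Z^2.
  monomial -1·x^0·y^0 ↦ -1·X^0·Y^0·Z^3.
Collecting: F(X, Y, Z) = 3*X**3 + 2*X**2*Y + 2*X**2*Z + 2*X*Y*Z - Y**3 - Y*Z**2 - Z**3.


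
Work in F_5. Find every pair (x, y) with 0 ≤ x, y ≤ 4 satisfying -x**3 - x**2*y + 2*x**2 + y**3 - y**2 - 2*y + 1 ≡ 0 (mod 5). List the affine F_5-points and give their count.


Affine F_5-points: {(1, 2), (2, 1), (2, 4), (4, 4)}; count = 4.

For each of the 25 pairs (x, y) ∈ F_5², evaluate f(x, y) mod 5. Record the zeros.
  x = 0: [0↦1, 1↦4, 2↦1, 3↦3, 4↦1]  zeros at y ∈ ∅
  x = 1: [0↦2, 1↦4, 2↦0, 3↦1, 4↦3]  zeros at y ∈ {2}
  x = 2: [0↦1, 1↦0, 2↦3, 3↦1, 4↦0]  zeros at y ∈ {1, 4}
  x = 3: [0↦2, 1↦1, 2↦4, 3↦2, 4↦1]  zeros at y ∈ ∅
  x = 4: [0↦4, 1↦1, 2↦2, 3↦3, 4↦0]  zeros at y ∈ {4}
Collecting zeros: affine points = {(1, 2), (2, 1), (2, 4), (4, 4)}.
Total count |C(F_5)_aff| = 4.


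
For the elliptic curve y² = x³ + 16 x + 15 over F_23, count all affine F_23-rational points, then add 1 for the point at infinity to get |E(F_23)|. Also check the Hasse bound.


Affine points = {(1, 3), (1, 20), (2, 3), (2, 20), (5, 6), (5, 17), (10, 5), (10, 18), (11, 2), (11, 21), (12, 7), (12, 16), (14, 4), (14, 19), (17, 5), (17, 18), (19, 5), (19, 18), (20, 3), (20, 20)}; affine count = 20; |E(F_23)| = 21.

Discriminant check: Δ ∝ 4a³ + 27b² = 4·16³ + 27·15² = 4·4096 + 27·225 ≡ 11 (mod 23). Nonzero ⇒ E is nonsingular.
For each x ∈ F_23, compute rhs = x³ + 16·x + 15 mod 23, then count y ∈ F_23 with y² ≡ rhs.
  x = 0: rhs = 15, matching y values: none (0 points).
  x = 1: rhs = 9, matching y values: 3, 20 (2 points).
  x = 2: rhs = 9, matching y values: 3, 20 (2 points).
  x = 3: rhs = 21, matching y values: none (0 points).
  x = 4: rhs = 5, matching y values: none (0 points).
  x = 5: rhs = 13, matching y values: 6, 17 (2 points).
  x = 6: rhs = 5, matching y values: none (0 points).
  x = 7: rhs = 10, matching y values: none (0 points).
  x = 8: rhs = 11, matching y values: none (0 points).
  x = 9: rhs = 14, matching y values: none (0 points).
  x = 10: rhs = 2, matching y values: 5, 18 (2 points).
  x = 11: rhs = 4, matching y values: 2, 21 (2 points).
  x = 12: rhs = 3, matching y values: 7, 16 (2 points).
  x = 13: rhs = 5, matching y values: none (0 points).
  x = 14: rhs = 16, matching y values: 4, 19 (2 points).
  x = 15: rhs = 19, matching y values: none (0 points).
  x = 16: rhs = 20, matching y values: none (0 points).
  x = 17: rhs = 2, matching y values: 5, 18 (2 points).
  x = 18: rhs = 17, matching y values: none (0 points).
  x = 19: rhs = 2, matching y values: 5, 18 (2 points).
  x = 20: rhs = 9, matching y values: 3, 20 (2 points).
  x = 21: rhs = 21, matching y values: none (0 points).
  x = 22: rhs = 21, matching y values: none (0 points).
Total affine count: 20.
Full point count |E(F_23)| = 20 + 1 = 21.
Hasse bound: |21 − (23+1)| = |-3| = 3 ≤ 2√23 ≈ 9.5917 ✓.


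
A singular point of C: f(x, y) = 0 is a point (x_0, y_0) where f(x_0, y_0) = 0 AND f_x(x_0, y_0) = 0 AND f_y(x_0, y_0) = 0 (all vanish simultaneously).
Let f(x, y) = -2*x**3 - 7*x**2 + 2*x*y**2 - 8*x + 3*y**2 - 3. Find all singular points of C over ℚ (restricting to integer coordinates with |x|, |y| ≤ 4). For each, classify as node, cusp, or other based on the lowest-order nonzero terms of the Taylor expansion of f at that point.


Singular points: {(-1, 0)}; classification: node.

Compute partial derivatives:
  f_x = -6*x**2 - 14*x + 2*y**2 - 8.
  f_y = 4*x*y + 6*y.
Scan x_0 ∈ {−4, ..., 4}. For each x_0, f_y(x_0, y) is a polynomial in y; find its integer roots y ∈ {−4, ..., 4}, then test f_x and f at those candidates.
  x = -4: f_y(-4, y) = -10*y; vanishes at y ∈ {0}. (-4, 0): f_x = -48 ≠ 0.
  x = -3: f_y(-3, y) = -6*y; vanishes at y ∈ {0}. (-3, 0): f_x = -20 ≠ 0.
  x = -2: f_y(-2, y) = -2*y; vanishes at y ∈ {0}. (-2, 0): f_x = -4 ≠ 0.
  x = -1: f_y(-1, y) = 2*y; vanishes at y ∈ {0}. (-1, 0): f_x = 0, f = 0 — SINGULAR.
  x = 0: f_y(0, y) = 6*y; vanishes at y ∈ {0}. (0, 0): f_x = -8 ≠ 0.
  x = 1: f_y(1, y) = 10*y; vanishes at y ∈ {0}. (1, 0): f_x = -28 ≠ 0.
  x = 2: f_y(2, y) = 14*y; vanishes at y ∈ {0}. (2, 0): f_x = -60 ≠ 0.
  x = 3: f_y(3, y) = 18*y; vanishes at y ∈ {0}. (3, 0): f_x = -104 ≠ 0.
  x = 4: f_y(4, y) = 22*y; vanishes at y ∈ {0}. (4, 0): f_x = -160 ≠ 0.
Only singular point on the grid: (-1, 0).
Classify: substitute x = -1 + u, y = 0 + v and expand: f = -2*u**3 - u**2 + 2*u*v**2 + v**2.
No constant or linear terms (consistent with a singular point). Quadratic part: -u**2 + v**2. Cubic part: -2*u**3 + 2*u*v**2.
The quadratic part v**2 - u**2 = (v − u)(v + u) splits into two distinct linear factors, so there are two distinct tangent lines y − 0 = ±(x − -1) — this is a node (ordinary double point).
Classification: node.


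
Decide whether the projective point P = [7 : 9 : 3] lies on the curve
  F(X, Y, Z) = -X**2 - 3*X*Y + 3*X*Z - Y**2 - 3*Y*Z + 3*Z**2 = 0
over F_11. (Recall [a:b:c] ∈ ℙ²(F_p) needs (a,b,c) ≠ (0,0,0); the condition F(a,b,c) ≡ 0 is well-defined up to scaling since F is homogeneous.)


F(7,9,3) ≡ 9 (mod 11); P is NOT on the curve.

Evaluate F(7, 9, 3) term-by-term (mod 11).
  -X**2 ↦ -1·49·1·1 = -49
  -3*X*Y ↦ -3·7·9·1 = -189
  3*X*Z ↦ 3·7·1·3 = 63
  -Y**2 ↦ -1·1·81·1 = -81
  -3*Y*Z ↦ -3·1·9·3 = -81
  3*Z**2 ↦ 3·1·1·9 = 27
Sum: F(7, 9, 3) = (-49) + (-189) + (63) + (-81) + (-81) + (27) = -310.
Reducing mod 11: -310 ≡ 9 (mod 11).
Since F(a, b, c) ≡ 9 ≠ 0 (mod 11), P does NOT lie on the curve.


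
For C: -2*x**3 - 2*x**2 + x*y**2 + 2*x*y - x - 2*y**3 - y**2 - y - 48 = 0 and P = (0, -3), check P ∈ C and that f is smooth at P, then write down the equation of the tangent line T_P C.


Tangent line at P: 2*x - 49*y - 147 = 0.

Step 1: f(0, -3) = 0, so P lies on C.
Step 2: partial derivatives
  f_x(x, y) = -6*x**2 - 4*x + y**2 + 2*y - 1, f_y(x, y) = 2*x*y + 2*x - 6*y**2 - 2*y - 1.
  f_x(P) = 2, f_y(P) = -49 (gradient nonzero, so P is smooth).
Step 3: tangent line at P: 2·(x − 0) + -49·(y − -3) = 0.
Expanding: 2*x - 49*y - 147 = 0.
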